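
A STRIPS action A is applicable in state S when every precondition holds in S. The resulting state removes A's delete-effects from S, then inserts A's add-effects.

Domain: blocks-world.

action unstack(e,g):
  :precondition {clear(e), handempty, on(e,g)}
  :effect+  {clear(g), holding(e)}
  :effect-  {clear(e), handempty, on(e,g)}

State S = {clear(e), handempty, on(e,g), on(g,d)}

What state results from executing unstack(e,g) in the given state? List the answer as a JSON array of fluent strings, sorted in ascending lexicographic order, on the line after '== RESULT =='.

Progress:
  pre ⊆ S: {clear(e), handempty, on(e,g)} ⊆ S  — applicable
  S \ del = {on(g,d)}
  ∪ add   = {clear(g), holding(e), on(g,d)}

== RESULT ==
["clear(g)", "holding(e)", "on(g,d)"]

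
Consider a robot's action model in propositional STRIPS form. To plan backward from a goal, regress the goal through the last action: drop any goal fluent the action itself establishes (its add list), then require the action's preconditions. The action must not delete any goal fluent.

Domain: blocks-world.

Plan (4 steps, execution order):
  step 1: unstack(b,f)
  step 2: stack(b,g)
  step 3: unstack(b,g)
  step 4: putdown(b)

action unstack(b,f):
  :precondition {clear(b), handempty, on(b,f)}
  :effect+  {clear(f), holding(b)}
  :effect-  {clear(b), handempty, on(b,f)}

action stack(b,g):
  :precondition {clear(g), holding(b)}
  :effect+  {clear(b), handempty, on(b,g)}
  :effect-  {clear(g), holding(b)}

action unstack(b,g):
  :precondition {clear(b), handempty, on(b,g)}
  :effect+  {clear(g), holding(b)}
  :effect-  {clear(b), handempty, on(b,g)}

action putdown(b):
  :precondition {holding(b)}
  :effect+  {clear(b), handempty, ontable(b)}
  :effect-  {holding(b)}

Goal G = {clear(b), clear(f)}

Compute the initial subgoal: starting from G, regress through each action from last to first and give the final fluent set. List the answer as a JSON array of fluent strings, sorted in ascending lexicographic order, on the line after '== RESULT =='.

Regress step by step:
  through step 4 (putdown(b)): drop {clear(b)}, keep {clear(f)}, require {holding(b)}
    → {clear(f), holding(b)}
  through step 3 (unstack(b,g)): drop {holding(b)}, keep {clear(f)}, require {clear(b), handempty, on(b,g)}
    → {clear(b), clear(f), handempty, on(b,g)}
  through step 2 (stack(b,g)): drop {clear(b), handempty, on(b,g)}, keep {clear(f)}, require {clear(g), holding(b)}
    → {clear(f), clear(g), holding(b)}
  through step 1 (unstack(b,f)): drop {clear(f), holding(b)}, keep {clear(g)}, require {clear(b), handempty, on(b,f)}
    → {clear(b), clear(g), handempty, on(b,f)}

== RESULT ==
["clear(b)", "clear(g)", "handempty", "on(b,f)"]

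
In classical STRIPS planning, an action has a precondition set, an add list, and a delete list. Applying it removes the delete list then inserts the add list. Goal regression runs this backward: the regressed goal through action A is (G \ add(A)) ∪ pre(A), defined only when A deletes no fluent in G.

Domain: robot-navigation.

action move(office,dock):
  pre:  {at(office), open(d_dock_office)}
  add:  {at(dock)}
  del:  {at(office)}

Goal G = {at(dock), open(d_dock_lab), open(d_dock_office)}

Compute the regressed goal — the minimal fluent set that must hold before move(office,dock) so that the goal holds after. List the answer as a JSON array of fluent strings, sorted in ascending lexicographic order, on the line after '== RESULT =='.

Compute (G \ add) ∪ pre:
  G ∩ del = {}  (empty — regression defined)
  G \ add = {at(dock), open(d_dock_lab), open(d_dock_office)} \ {at(dock)} = {open(d_dock_lab), open(d_dock_office)}
  ∪ pre   = {open(d_dock_lab), open(d_dock_office)} ∪ {at(office), open(d_dock_office)}
          = {at(office), open(d_dock_lab), open(d_dock_office)}

== RESULT ==
["at(office)", "open(d_dock_lab)", "open(d_dock_office)"]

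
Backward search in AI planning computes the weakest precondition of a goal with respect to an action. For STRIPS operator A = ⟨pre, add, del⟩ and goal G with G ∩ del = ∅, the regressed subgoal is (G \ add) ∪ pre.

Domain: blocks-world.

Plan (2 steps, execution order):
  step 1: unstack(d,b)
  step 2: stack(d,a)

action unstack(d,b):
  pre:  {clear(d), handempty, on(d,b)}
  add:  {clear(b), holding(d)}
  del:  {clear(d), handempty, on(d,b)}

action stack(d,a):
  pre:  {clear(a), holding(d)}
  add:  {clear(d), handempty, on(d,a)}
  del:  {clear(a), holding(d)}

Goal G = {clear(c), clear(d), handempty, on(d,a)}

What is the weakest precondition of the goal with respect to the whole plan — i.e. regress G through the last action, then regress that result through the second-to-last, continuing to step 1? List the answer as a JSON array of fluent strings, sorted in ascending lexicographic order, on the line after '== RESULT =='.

Regress step by step:
  through step 2 (stack(d,a)): drop {clear(d), handempty, on(d,a)}, keep {clear(c)}, require {clear(a), holding(d)}
    → {clear(a), clear(c), holding(d)}
  through step 1 (unstack(d,b)): drop {holding(d)}, keep {clear(a), clear(c)}, require {clear(d), handempty, on(d,b)}
    → {clear(a), clear(c), clear(d), handempty, on(d,b)}

== RESULT ==
["clear(a)", "clear(c)", "clear(d)", "handempty", "on(d,b)"]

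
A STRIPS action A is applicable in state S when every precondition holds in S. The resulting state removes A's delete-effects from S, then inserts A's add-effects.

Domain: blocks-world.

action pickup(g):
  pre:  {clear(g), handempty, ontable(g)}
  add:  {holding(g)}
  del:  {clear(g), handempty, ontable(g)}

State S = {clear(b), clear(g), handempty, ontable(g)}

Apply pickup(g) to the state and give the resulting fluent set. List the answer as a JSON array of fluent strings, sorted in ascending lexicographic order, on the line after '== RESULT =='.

Progress:
  pre ⊆ S: {clear(g), handempty, ontable(g)} ⊆ S  — applicable
  S \ del = {clear(b)}
  ∪ add   = {clear(b), holding(g)}

== RESULT ==
["clear(b)", "holding(g)"]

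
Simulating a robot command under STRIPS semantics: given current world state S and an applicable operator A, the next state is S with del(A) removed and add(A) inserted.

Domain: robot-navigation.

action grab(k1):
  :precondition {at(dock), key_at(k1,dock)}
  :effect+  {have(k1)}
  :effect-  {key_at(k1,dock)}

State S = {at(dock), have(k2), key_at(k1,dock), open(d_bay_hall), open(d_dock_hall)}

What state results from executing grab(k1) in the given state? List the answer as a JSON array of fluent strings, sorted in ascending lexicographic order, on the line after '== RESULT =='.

Progress:
  pre ⊆ S: {at(dock), key_at(k1,dock)} ⊆ S  — applicable
  S \ del = {at(dock), have(k2), open(d_bay_hall), open(d_dock_hall)}
  ∪ add   = {at(dock), have(k1), have(k2), open(d_bay_hall), open(d_dock_hall)}

== RESULT ==
["at(dock)", "have(k1)", "have(k2)", "open(d_bay_hall)", "open(d_dock_hall)"]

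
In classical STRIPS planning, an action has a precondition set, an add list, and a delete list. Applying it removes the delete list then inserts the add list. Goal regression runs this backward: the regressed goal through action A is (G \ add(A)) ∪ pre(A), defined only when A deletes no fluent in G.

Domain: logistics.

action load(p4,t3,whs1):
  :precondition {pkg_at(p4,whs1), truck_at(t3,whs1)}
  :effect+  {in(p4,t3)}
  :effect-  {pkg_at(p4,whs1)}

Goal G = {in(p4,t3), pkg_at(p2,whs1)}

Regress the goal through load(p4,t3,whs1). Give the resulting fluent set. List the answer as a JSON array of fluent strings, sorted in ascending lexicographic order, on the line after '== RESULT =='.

Regress:
  G ∩ del = {}  (empty — regression defined)
  G \ add = {in(p4,t3), pkg_at(p2,whs1)} \ {in(p4,t3)} = {pkg_at(p2,whs1)}
  ∪ pre   = {pkg_at(p2,whs1)} ∪ {pkg_at(p4,whs1), truck_at(t3,whs1)}
          = {pkg_at(p2,whs1), pkg_at(p4,whs1), truck_at(t3,whs1)}

== RESULT ==
["pkg_at(p2,whs1)", "pkg_at(p4,whs1)", "truck_at(t3,whs1)"]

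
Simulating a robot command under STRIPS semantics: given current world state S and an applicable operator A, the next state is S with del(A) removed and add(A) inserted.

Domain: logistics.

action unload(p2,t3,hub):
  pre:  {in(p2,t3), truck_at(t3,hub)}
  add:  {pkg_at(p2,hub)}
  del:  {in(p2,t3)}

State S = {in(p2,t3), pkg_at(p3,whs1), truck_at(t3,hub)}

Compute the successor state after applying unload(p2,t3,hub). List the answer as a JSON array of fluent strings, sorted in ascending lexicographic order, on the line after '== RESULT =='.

Compute (S \ del) ∪ add:
  pre ⊆ S: {in(p2,t3), truck_at(t3,hub)} ⊆ S  — applicable
  S \ del = {pkg_at(p3,whs1), truck_at(t3,hub)}
  ∪ add   = {pkg_at(p2,hub), pkg_at(p3,whs1), truck_at(t3,hub)}

== RESULT ==
["pkg_at(p2,hub)", "pkg_at(p3,whs1)", "truck_at(t3,hub)"]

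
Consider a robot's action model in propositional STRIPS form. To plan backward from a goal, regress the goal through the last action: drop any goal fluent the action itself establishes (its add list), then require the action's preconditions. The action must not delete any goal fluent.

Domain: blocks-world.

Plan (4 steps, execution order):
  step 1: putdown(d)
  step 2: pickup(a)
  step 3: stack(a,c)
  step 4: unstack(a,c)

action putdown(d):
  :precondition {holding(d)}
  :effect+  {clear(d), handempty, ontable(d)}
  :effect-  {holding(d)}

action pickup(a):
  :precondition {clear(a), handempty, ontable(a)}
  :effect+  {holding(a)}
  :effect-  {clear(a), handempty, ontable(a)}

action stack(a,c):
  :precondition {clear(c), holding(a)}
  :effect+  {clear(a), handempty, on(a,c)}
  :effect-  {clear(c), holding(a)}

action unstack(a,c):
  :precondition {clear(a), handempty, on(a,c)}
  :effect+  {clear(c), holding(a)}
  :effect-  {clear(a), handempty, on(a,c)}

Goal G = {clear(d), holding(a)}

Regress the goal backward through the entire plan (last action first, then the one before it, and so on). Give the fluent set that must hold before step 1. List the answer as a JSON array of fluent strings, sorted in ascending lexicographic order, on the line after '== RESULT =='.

Regress step by step:
  through step 4 (unstack(a,c)): drop {holding(a)}, keep {clear(d)}, require {clear(a), handempty, on(a,c)}
    → {clear(a), clear(d), handempty, on(a,c)}
  through step 3 (stack(a,c)): drop {clear(a), handempty, on(a,c)}, keep {clear(d)}, require {clear(c), holding(a)}
    → {clear(c), clear(d), holding(a)}
  through step 2 (pickup(a)): drop {holding(a)}, keep {clear(c), clear(d)}, require {clear(a), handempty, ontable(a)}
    → {clear(a), clear(c), clear(d), handempty, ontable(a)}
  through step 1 (putdown(d)): drop {clear(d), handempty}, keep {clear(a), clear(c), ontable(a)}, require {holding(d)}
    → {clear(a), clear(c), holding(d), ontable(a)}

== RESULT ==
["clear(a)", "clear(c)", "holding(d)", "ontable(a)"]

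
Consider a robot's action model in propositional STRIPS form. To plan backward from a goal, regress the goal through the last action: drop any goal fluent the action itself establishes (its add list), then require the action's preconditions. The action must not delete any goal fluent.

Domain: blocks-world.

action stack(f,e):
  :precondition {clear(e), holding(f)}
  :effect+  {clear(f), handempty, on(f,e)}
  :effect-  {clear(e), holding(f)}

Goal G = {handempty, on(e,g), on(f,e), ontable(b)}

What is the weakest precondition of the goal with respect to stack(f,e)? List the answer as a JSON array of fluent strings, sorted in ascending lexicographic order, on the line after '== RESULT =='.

Regress:
  G ∩ del = {}  (empty — regression defined)
  G \ add = {handempty, on(e,g), on(f,e), ontable(b)} \ {clear(f), handempty, on(f,e)} = {on(e,g), ontable(b)}
  ∪ pre   = {on(e,g), ontable(b)} ∪ {clear(e), holding(f)}
          = {clear(e), holding(f), on(e,g), ontable(b)}

== RESULT ==
["clear(e)", "holding(f)", "on(e,g)", "ontable(b)"]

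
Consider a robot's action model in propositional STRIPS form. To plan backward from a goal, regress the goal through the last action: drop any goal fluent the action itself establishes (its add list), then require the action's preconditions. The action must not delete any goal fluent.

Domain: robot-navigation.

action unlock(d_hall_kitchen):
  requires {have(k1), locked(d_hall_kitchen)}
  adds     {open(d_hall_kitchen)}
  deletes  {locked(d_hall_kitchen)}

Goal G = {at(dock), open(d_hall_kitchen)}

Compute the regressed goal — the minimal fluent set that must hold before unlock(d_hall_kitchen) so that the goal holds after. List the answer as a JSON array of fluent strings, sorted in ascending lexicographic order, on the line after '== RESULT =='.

Regress:
  G ∩ del = {}  (empty — regression defined)
  G \ add = {at(dock), open(d_hall_kitchen)} \ {open(d_hall_kitchen)} = {at(dock)}
  ∪ pre   = {at(dock)} ∪ {have(k1), locked(d_hall_kitchen)}
          = {at(dock), have(k1), locked(d_hall_kitchen)}

== RESULT ==
["at(dock)", "have(k1)", "locked(d_hall_kitchen)"]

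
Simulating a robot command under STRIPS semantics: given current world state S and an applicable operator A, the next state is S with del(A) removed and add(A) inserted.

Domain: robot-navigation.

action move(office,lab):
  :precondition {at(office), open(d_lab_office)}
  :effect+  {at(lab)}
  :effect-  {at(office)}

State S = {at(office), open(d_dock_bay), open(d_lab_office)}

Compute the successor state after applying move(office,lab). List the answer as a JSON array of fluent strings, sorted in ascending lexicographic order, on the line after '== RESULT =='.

Compute (S \ del) ∪ add:
  pre ⊆ S: {at(office), open(d_lab_office)} ⊆ S  — applicable
  S \ del = {open(d_dock_bay), open(d_lab_office)}
  ∪ add   = {at(lab), open(d_dock_bay), open(d_lab_office)}

== RESULT ==
["at(lab)", "open(d_dock_bay)", "open(d_lab_office)"]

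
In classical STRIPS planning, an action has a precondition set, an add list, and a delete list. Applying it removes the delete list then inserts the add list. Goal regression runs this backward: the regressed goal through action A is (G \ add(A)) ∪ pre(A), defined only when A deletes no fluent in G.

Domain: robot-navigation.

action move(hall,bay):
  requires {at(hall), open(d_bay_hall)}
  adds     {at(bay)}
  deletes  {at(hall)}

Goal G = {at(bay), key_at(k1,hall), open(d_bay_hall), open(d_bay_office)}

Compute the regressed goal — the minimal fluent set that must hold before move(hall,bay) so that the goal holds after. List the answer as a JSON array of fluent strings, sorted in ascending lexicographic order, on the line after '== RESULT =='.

Regress:
  G ∩ del = {}  (empty — regression defined)
  G \ add = {at(bay), key_at(k1,hall), open(d_bay_hall), open(d_bay_office)} \ {at(bay)} = {key_at(k1,hall), open(d_bay_hall), open(d_bay_office)}
  ∪ pre   = {key_at(k1,hall), open(d_bay_hall), open(d_bay_office)} ∪ {at(hall), open(d_bay_hall)}
          = {at(hall), key_at(k1,hall), open(d_bay_hall), open(d_bay_office)}

== RESULT ==
["at(hall)", "key_at(k1,hall)", "open(d_bay_hall)", "open(d_bay_office)"]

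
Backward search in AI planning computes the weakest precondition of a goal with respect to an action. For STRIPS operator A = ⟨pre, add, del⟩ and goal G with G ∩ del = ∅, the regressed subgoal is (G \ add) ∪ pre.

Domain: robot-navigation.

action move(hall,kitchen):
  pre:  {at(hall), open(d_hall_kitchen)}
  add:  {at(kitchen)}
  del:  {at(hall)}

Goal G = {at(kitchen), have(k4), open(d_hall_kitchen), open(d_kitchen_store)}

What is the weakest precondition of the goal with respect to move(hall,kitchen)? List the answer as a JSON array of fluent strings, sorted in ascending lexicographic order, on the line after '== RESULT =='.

Regress:
  G ∩ del = {}  (empty — regression defined)
  G \ add = {at(kitchen), have(k4), open(d_hall_kitchen), open(d_kitchen_store)} \ {at(kitchen)} = {have(k4), open(d_hall_kitchen), open(d_kitchen_store)}
  ∪ pre   = {have(k4), open(d_hall_kitchen), open(d_kitchen_store)} ∪ {at(hall), open(d_hall_kitchen)}
          = {at(hall), have(k4), open(d_hall_kitchen), open(d_kitchen_store)}

== RESULT ==
["at(hall)", "have(k4)", "open(d_hall_kitchen)", "open(d_kitchen_store)"]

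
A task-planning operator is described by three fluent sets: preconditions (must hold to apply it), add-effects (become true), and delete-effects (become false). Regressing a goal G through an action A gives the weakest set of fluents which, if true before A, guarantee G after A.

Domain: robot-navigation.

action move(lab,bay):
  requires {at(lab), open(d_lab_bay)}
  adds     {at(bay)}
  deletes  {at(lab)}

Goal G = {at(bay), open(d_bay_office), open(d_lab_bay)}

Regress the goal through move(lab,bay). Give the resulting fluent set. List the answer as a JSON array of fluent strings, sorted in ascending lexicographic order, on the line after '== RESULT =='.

Regress:
  G ∩ del = {}  (empty — regression defined)
  G \ add = {at(bay), open(d_bay_office), open(d_lab_bay)} \ {at(bay)} = {open(d_bay_office), open(d_lab_bay)}
  ∪ pre   = {open(d_bay_office), open(d_lab_bay)} ∪ {at(lab), open(d_lab_bay)}
          = {at(lab), open(d_bay_office), open(d_lab_bay)}

== RESULT ==
["at(lab)", "open(d_bay_office)", "open(d_lab_bay)"]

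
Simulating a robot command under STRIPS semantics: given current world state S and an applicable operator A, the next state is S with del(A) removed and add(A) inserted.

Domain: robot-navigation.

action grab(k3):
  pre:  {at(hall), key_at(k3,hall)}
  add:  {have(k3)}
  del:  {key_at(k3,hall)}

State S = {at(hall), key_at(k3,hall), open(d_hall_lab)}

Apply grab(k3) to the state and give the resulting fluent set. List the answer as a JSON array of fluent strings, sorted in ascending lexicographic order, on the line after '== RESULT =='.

Progress:
  pre ⊆ S: {at(hall), key_at(k3,hall)} ⊆ S  — applicable
  S \ del = {at(hall), open(d_hall_lab)}
  ∪ add   = {at(hall), have(k3), open(d_hall_lab)}

== RESULT ==
["at(hall)", "have(k3)", "open(d_hall_lab)"]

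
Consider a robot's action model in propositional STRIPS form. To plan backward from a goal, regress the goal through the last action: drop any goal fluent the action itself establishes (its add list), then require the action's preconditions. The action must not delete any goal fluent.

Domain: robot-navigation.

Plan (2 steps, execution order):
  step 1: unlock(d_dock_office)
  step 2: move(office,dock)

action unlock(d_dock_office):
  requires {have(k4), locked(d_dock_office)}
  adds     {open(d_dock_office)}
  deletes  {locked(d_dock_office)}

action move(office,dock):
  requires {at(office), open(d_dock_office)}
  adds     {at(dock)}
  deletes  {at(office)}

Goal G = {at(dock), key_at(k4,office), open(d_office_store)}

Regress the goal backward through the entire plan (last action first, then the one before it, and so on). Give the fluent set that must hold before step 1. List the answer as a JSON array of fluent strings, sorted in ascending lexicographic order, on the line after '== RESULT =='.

Regress step by step:
  through step 2 (move(office,dock)): drop {at(dock)}, keep {key_at(k4,office), open(d_office_store)}, require {at(office), open(d_dock_office)}
    → {at(office), key_at(k4,office), open(d_dock_office), open(d_office_store)}
  through step 1 (unlock(d_dock_office)): drop {open(d_dock_office)}, keep {at(office), key_at(k4,office), open(d_office_store)}, require {have(k4), locked(d_dock_office)}
    → {at(office), have(k4), key_at(k4,office), locked(d_dock_office), open(d_office_store)}

== RESULT ==
["at(office)", "have(k4)", "key_at(k4,office)", "locked(d_dock_office)", "open(d_office_store)"]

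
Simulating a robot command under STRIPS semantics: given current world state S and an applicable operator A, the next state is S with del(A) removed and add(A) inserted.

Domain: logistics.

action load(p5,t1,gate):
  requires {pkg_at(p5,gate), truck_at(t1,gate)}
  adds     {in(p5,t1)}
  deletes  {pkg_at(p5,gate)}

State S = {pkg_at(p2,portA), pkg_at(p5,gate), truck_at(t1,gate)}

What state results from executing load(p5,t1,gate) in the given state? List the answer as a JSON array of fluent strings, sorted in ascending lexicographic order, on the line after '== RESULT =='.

Progress:
  pre ⊆ S: {pkg_at(p5,gate), truck_at(t1,gate)} ⊆ S  — applicable
  S \ del = {pkg_at(p2,portA), truck_at(t1,gate)}
  ∪ add   = {in(p5,t1), pkg_at(p2,portA), truck_at(t1,gate)}

== RESULT ==
["in(p5,t1)", "pkg_at(p2,portA)", "truck_at(t1,gate)"]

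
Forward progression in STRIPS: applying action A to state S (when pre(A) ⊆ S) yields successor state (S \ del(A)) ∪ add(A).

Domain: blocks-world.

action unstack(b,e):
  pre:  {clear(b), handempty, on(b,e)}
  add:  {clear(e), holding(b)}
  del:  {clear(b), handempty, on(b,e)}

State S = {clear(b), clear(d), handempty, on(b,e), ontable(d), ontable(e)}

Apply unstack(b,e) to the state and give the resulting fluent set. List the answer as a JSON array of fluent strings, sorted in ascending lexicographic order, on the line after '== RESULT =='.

Compute (S \ del) ∪ add:
  pre ⊆ S: {clear(b), handempty, on(b,e)} ⊆ S  — applicable
  S \ del = {clear(d), ontable(d), ontable(e)}
  ∪ add   = {clear(d), clear(e), holding(b), ontable(d), ontable(e)}

== RESULT ==
["clear(d)", "clear(e)", "holding(b)", "ontable(d)", "ontable(e)"]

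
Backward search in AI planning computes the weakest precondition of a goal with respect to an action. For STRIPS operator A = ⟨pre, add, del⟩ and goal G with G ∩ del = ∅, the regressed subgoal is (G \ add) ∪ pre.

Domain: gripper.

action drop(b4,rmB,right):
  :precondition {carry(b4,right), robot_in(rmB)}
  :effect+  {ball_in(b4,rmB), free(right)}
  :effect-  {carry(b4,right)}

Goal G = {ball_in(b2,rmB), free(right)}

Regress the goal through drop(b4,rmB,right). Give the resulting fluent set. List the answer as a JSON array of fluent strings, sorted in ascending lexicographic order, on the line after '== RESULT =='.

Regress:
  G ∩ del = {}  (empty — regression defined)
  G \ add = {ball_in(b2,rmB), free(right)} \ {ball_in(b4,rmB), free(right)} = {ball_in(b2,rmB)}
  ∪ pre   = {ball_in(b2,rmB)} ∪ {carry(b4,right), robot_in(rmB)}
          = {ball_in(b2,rmB), carry(b4,right), robot_in(rmB)}

== RESULT ==
["ball_in(b2,rmB)", "carry(b4,right)", "robot_in(rmB)"]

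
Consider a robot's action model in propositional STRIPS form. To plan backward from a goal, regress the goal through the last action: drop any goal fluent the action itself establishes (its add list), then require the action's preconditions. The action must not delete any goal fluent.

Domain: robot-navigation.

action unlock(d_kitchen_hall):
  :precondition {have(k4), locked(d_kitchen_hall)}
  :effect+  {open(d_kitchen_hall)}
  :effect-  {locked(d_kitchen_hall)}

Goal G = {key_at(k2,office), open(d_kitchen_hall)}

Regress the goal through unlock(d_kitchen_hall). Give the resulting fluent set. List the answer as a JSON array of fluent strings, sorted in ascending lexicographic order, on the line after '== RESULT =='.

Regress:
  G ∩ del = {}  (empty — regression defined)
  G \ add = {key_at(k2,office), open(d_kitchen_hall)} \ {open(d_kitchen_hall)} = {key_at(k2,office)}
  ∪ pre   = {key_at(k2,office)} ∪ {have(k4), locked(d_kitchen_hall)}
          = {have(k4), key_at(k2,office), locked(d_kitchen_hall)}

== RESULT ==
["have(k4)", "key_at(k2,office)", "locked(d_kitchen_hall)"]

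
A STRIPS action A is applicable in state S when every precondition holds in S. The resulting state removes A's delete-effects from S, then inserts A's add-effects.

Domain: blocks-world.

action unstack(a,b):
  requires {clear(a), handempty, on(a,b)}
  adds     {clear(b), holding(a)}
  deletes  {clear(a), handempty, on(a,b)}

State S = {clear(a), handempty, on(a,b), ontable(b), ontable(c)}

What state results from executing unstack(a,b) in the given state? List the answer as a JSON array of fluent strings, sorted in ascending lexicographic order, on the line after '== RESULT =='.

Compute (S \ del) ∪ add:
  pre ⊆ S: {clear(a), handempty, on(a,b)} ⊆ S  — applicable
  S \ del = {ontable(b), ontable(c)}
  ∪ add   = {clear(b), holding(a), ontable(b), ontable(c)}

== RESULT ==
["clear(b)", "holding(a)", "ontable(b)", "ontable(c)"]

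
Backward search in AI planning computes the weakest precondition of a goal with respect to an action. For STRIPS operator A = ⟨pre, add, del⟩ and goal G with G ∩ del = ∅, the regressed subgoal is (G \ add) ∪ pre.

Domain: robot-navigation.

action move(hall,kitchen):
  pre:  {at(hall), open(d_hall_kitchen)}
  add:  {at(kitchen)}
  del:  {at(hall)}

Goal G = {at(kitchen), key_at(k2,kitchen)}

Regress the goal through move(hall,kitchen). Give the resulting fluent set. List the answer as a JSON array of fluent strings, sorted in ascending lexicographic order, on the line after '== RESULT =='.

Compute (G \ add) ∪ pre:
  G ∩ del = {}  (empty — regression defined)
  G \ add = {at(kitchen), key_at(k2,kitchen)} \ {at(kitchen)} = {key_at(k2,kitchen)}
  ∪ pre   = {key_at(k2,kitchen)} ∪ {at(hall), open(d_hall_kitchen)}
          = {at(hall), key_at(k2,kitchen), open(d_hall_kitchen)}

== RESULT ==
["at(hall)", "key_at(k2,kitchen)", "open(d_hall_kitchen)"]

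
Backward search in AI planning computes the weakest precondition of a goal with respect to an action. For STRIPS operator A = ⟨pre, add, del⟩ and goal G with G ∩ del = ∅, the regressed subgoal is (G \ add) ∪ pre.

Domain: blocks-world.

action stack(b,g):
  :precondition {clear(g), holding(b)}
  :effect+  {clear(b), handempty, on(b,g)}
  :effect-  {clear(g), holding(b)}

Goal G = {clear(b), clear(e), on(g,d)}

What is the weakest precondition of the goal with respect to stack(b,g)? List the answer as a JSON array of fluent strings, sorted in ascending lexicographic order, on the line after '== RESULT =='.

Regress:
  G ∩ del = {}  (empty — regression defined)
  G \ add = {clear(b), clear(e), on(g,d)} \ {clear(b), handempty, on(b,g)} = {clear(e), on(g,d)}
  ∪ pre   = {clear(e), on(g,d)} ∪ {clear(g), holding(b)}
          = {clear(e), clear(g), holding(b), on(g,d)}

== RESULT ==
["clear(e)", "clear(g)", "holding(b)", "on(g,d)"]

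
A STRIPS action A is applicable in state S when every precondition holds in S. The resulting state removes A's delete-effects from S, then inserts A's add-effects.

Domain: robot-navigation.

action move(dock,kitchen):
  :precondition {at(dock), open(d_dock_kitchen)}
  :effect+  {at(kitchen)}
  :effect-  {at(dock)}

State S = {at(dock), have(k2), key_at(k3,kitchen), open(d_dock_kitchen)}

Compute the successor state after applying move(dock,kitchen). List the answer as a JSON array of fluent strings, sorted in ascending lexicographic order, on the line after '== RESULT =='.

Compute (S \ del) ∪ add:
  pre ⊆ S: {at(dock), open(d_dock_kitchen)} ⊆ S  — applicable
  S \ del = {have(k2), key_at(k3,kitchen), open(d_dock_kitchen)}
  ∪ add   = {at(kitchen), have(k2), key_at(k3,kitchen), open(d_dock_kitchen)}

== RESULT ==
["at(kitchen)", "have(k2)", "key_at(k3,kitchen)", "open(d_dock_kitchen)"]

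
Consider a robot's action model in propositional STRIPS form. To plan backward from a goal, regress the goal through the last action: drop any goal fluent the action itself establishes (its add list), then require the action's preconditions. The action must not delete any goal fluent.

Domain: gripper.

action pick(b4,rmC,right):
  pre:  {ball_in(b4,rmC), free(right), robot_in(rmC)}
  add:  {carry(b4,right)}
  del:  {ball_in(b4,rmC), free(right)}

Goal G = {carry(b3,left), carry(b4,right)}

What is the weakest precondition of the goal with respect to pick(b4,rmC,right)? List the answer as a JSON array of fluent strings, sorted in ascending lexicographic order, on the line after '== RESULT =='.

Regress:
  G ∩ del = {}  (empty — regression defined)
  G \ add = {carry(b3,left), carry(b4,right)} \ {carry(b4,right)} = {carry(b3,left)}
  ∪ pre   = {carry(b3,left)} ∪ {ball_in(b4,rmC), free(right), robot_in(rmC)}
          = {ball_in(b4,rmC), carry(b3,left), free(right), robot_in(rmC)}

== RESULT ==
["ball_in(b4,rmC)", "carry(b3,left)", "free(right)", "robot_in(rmC)"]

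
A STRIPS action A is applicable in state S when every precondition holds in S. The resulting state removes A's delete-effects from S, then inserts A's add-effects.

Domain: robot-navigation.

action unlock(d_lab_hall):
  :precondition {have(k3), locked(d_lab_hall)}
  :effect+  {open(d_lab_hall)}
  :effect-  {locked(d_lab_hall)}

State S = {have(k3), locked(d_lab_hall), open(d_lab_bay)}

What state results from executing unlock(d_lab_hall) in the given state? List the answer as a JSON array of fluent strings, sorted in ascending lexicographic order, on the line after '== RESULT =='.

Compute (S \ del) ∪ add:
  pre ⊆ S: {have(k3), locked(d_lab_hall)} ⊆ S  — applicable
  S \ del = {have(k3), open(d_lab_bay)}
  ∪ add   = {have(k3), open(d_lab_bay), open(d_lab_hall)}

== RESULT ==
["have(k3)", "open(d_lab_bay)", "open(d_lab_hall)"]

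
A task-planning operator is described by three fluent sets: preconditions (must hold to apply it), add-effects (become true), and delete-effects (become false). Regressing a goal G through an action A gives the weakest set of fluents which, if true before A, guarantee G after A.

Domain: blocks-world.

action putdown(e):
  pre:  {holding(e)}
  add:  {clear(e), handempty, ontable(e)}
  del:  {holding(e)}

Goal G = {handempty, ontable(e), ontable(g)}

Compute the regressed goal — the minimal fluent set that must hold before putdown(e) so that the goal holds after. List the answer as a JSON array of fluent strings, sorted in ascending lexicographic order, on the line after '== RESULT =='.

Regress:
  G ∩ del = {}  (empty — regression defined)
  G \ add = {handempty, ontable(e), ontable(g)} \ {clear(e), handempty, ontable(e)} = {ontable(g)}
  ∪ pre   = {ontable(g)} ∪ {holding(e)}
          = {holding(e), ontable(g)}

== RESULT ==
["holding(e)", "ontable(g)"]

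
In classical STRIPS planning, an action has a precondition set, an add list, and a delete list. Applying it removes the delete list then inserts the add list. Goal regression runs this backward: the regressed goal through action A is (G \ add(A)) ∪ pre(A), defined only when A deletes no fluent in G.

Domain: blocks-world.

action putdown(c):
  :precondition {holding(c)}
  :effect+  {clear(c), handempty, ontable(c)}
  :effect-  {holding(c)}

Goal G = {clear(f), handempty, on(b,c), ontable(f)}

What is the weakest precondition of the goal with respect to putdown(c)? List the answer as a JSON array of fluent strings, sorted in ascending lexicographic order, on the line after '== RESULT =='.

Compute (G \ add) ∪ pre:
  G ∩ del = {}  (empty — regression defined)
  G \ add = {clear(f), handempty, on(b,c), ontable(f)} \ {clear(c), handempty, ontable(c)} = {clear(f), on(b,c), ontable(f)}
  ∪ pre   = {clear(f), on(b,c), ontable(f)} ∪ {holding(c)}
          = {clear(f), holding(c), on(b,c), ontable(f)}

== RESULT ==
["clear(f)", "holding(c)", "on(b,c)", "ontable(f)"]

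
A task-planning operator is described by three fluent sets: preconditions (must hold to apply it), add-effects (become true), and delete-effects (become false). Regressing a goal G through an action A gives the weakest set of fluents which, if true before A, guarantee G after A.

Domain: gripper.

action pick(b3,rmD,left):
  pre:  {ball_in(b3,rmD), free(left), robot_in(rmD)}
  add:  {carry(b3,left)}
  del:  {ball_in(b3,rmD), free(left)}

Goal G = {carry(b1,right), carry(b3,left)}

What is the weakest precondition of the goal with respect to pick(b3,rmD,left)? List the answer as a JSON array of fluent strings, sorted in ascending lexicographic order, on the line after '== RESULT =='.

Compute (G \ add) ∪ pre:
  G ∩ del = {}  (empty — regression defined)
  G \ add = {carry(b1,right), carry(b3,left)} \ {carry(b3,left)} = {carry(b1,right)}
  ∪ pre   = {carry(b1,right)} ∪ {ball_in(b3,rmD), free(left), robot_in(rmD)}
          = {ball_in(b3,rmD), carry(b1,right), free(left), robot_in(rmD)}

== RESULT ==
["ball_in(b3,rmD)", "carry(b1,right)", "free(left)", "robot_in(rmD)"]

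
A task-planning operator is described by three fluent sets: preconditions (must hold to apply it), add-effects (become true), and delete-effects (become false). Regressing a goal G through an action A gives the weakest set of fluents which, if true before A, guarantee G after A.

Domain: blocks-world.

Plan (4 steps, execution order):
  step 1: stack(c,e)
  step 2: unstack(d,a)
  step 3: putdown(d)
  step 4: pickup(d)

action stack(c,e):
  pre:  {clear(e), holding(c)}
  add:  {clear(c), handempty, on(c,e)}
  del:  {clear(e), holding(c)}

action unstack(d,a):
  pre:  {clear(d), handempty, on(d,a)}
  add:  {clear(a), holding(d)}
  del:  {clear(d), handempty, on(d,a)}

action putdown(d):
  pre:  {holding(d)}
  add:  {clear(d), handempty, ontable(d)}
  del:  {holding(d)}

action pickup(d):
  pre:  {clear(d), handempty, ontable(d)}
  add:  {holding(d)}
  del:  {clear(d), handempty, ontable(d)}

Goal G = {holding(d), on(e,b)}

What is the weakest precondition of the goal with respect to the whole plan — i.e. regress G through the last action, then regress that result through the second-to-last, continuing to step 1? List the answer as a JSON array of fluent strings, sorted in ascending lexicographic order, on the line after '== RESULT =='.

Regress step by step:
  through step 4 (pickup(d)): drop {holding(d)}, keep {on(e,b)}, require {clear(d), handempty, ontable(d)}
    → {clear(d), handempty, on(e,b), ontable(d)}
  through step 3 (putdown(d)): drop {clear(d), handempty, ontable(d)}, keep {on(e,b)}, require {holding(d)}
    → {holding(d), on(e,b)}
  through step 2 (unstack(d,a)): drop {holding(d)}, keep {on(e,b)}, require {clear(d), handempty, on(d,a)}
    → {clear(d), handempty, on(d,a), on(e,b)}
  through step 1 (stack(c,e)): drop {handempty}, keep {clear(d), on(d,a), on(e,b)}, require {clear(e), holding(c)}
    → {clear(d), clear(e), holding(c), on(d,a), on(e,b)}

== RESULT ==
["clear(d)", "clear(e)", "holding(c)", "on(d,a)", "on(e,b)"]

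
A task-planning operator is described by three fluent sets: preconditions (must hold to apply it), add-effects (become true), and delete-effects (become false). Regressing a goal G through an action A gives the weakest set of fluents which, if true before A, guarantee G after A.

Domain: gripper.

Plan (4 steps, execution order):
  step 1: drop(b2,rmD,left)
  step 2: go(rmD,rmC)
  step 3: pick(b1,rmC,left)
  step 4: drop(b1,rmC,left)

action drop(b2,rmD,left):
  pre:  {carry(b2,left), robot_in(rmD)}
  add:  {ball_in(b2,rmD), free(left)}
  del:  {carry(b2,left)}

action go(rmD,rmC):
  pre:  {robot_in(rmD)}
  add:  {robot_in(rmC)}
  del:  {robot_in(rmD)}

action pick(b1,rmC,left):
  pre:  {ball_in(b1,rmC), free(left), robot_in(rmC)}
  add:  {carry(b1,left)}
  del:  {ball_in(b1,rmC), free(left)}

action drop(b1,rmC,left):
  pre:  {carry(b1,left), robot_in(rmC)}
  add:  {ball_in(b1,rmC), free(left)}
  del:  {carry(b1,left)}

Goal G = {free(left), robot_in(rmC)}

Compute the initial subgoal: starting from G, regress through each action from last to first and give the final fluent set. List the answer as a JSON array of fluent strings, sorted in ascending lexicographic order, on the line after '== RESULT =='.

Regress step by step:
  through step 4 (drop(b1,rmC,left)): drop {free(left)}, keep {robot_in(rmC)}, require {carry(b1,left), robot_in(rmC)}
    → {carry(b1,left), robot_in(rmC)}
  through step 3 (pick(b1,rmC,left)): drop {carry(b1,left)}, keep {robot_in(rmC)}, require {ball_in(b1,rmC), free(left), robot_in(rmC)}
    → {ball_in(b1,rmC), free(left), robot_in(rmC)}
  through step 2 (go(rmD,rmC)): drop {robot_in(rmC)}, keep {ball_in(b1,rmC), free(left)}, require {robot_in(rmD)}
    → {ball_in(b1,rmC), free(left), robot_in(rmD)}
  through step 1 (drop(b2,rmD,left)): drop {free(left)}, keep {ball_in(b1,rmC), robot_in(rmD)}, require {carry(b2,left), robot_in(rmD)}
    → {ball_in(b1,rmC), carry(b2,left), robot_in(rmD)}

== RESULT ==
["ball_in(b1,rmC)", "carry(b2,left)", "robot_in(rmD)"]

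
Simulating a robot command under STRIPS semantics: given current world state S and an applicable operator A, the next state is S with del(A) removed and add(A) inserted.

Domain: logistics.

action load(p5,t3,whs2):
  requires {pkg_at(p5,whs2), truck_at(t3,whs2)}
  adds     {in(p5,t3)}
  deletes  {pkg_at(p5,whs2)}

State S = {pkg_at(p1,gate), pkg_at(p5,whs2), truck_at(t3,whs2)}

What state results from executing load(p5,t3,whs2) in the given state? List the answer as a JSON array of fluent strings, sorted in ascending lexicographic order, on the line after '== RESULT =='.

Progress:
  pre ⊆ S: {pkg_at(p5,whs2), truck_at(t3,whs2)} ⊆ S  — applicable
  S \ del = {pkg_at(p1,gate), truck_at(t3,whs2)}
  ∪ add   = {in(p5,t3), pkg_at(p1,gate), truck_at(t3,whs2)}

== RESULT ==
["in(p5,t3)", "pkg_at(p1,gate)", "truck_at(t3,whs2)"]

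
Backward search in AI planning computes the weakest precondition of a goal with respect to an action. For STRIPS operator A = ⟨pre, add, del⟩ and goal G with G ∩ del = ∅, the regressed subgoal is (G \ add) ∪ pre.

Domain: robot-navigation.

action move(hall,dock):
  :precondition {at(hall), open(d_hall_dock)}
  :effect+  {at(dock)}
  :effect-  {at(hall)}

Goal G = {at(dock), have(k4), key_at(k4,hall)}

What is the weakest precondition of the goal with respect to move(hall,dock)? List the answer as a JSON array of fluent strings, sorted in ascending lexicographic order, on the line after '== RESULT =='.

Regress:
  G ∩ del = {}  (empty — regression defined)
  G \ add = {at(dock), have(k4), key_at(k4,hall)} \ {at(dock)} = {have(k4), key_at(k4,hall)}
  ∪ pre   = {have(k4), key_at(k4,hall)} ∪ {at(hall), open(d_hall_dock)}
          = {at(hall), have(k4), key_at(k4,hall), open(d_hall_dock)}

== RESULT ==
["at(hall)", "have(k4)", "key_at(k4,hall)", "open(d_hall_dock)"]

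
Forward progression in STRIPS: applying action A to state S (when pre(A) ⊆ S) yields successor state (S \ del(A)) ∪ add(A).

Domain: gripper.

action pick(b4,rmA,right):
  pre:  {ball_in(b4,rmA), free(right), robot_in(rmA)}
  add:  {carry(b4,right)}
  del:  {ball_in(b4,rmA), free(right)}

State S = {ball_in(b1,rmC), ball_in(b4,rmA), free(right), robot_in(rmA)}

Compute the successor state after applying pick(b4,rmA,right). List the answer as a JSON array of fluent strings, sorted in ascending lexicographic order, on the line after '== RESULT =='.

Progress:
  pre ⊆ S: {ball_in(b4,rmA), free(right), robot_in(rmA)} ⊆ S  — applicable
  S \ del = {ball_in(b1,rmC), robot_in(rmA)}
  ∪ add   = {ball_in(b1,rmC), carry(b4,right), robot_in(rmA)}

== RESULT ==
["ball_in(b1,rmC)", "carry(b4,right)", "robot_in(rmA)"]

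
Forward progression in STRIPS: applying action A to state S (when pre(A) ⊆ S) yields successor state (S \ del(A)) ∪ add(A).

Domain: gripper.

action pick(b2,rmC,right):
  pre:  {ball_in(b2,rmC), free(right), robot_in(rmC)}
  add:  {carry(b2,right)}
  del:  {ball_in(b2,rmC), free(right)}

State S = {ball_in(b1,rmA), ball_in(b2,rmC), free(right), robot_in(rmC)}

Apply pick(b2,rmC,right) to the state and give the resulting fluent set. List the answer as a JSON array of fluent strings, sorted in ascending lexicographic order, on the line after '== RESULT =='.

Compute (S \ del) ∪ add:
  pre ⊆ S: {ball_in(b2,rmC), free(right), robot_in(rmC)} ⊆ S  — applicable
  S \ del = {ball_in(b1,rmA), robot_in(rmC)}
  ∪ add   = {ball_in(b1,rmA), carry(b2,right), robot_in(rmC)}

== RESULT ==
["ball_in(b1,rmA)", "carry(b2,right)", "robot_in(rmC)"]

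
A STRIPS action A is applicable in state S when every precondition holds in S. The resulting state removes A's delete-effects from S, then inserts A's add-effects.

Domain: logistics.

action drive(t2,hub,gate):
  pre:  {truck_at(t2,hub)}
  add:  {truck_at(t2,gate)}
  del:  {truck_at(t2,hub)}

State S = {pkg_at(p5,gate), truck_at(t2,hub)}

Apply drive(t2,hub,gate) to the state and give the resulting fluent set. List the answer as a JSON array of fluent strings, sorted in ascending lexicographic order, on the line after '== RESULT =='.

Progress:
  pre ⊆ S: {truck_at(t2,hub)} ⊆ S  — applicable
  S \ del = {pkg_at(p5,gate)}
  ∪ add   = {pkg_at(p5,gate), truck_at(t2,gate)}

== RESULT ==
["pkg_at(p5,gate)", "truck_at(t2,gate)"]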